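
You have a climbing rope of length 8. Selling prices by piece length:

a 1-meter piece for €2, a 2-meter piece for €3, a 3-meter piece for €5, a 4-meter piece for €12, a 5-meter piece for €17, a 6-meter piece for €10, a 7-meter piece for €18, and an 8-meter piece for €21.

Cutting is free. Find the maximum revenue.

24

Let best[k] be the best obtainable value from length k. For each k, try every first piece i and keep the best of price[i] + best[k−i].
best[1] = 2
best[2] = 4  (first piece 1, then best[1]=2)
best[3] = 6  (first piece 1, then best[2]=4)
best[4] = 12
best[5] = 17
best[6] = 19  (first piece 1, then best[5]=17)
best[7] = 21  (first piece 1, then best[6]=19)
best[8] = 24  (first piece 4, then best[4]=12)
One optimal cutting: 4 + 4 → €12 + €12 = €24.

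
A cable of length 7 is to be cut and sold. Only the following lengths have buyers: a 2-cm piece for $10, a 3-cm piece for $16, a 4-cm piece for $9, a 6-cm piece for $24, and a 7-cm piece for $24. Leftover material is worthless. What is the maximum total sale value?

36

Build f[k] bottom-up: f[k] = max over allowed piece i of (p[i] + f[k−i]).
f[1] = 0
f[2] = 10
f[3] = max(10+0, 16+0) = 16
f[4] = max(10+10, 16+0, 9+0) = 20
f[5] = max(10+16, 16+10, 9+0) = 26
f[6] = max(10+20, 16+16, 9+10, 24+0) = 32
f[7] = max(10+26, 16+20, 9+16, 24+0, 24+0) = 36
One optimal cutting: 3 + 2 + 2 → $36.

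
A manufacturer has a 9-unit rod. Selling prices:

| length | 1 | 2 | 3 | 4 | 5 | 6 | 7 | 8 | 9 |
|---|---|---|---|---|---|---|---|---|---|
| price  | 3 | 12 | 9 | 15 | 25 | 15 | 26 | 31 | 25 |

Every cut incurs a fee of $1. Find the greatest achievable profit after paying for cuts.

Build net[k] bottom-up: net[k] = max over allowed piece i of (p[i] + net[k−i]) − 1 per cut.
net[1] = 3
net[2] = 12
net[3] = 14  (first piece 1, then net[2]=12)
net[4] = 23  (first piece 2, then net[2]=12)
net[5] = 25  (first piece 1, then net[4]=23)
net[6] = 34  (first piece 2, then net[4]=23)
net[7] = 36  (first piece 1, then net[6]=34)
net[8] = 45  (first piece 2, then net[6]=34)
net[9] = 47  (first piece 1, then net[8]=45)
One optimal plan: pieces 2 + 2 + 2 + 2 + 1 (4 cuts) → $51 − $4 = $47.

47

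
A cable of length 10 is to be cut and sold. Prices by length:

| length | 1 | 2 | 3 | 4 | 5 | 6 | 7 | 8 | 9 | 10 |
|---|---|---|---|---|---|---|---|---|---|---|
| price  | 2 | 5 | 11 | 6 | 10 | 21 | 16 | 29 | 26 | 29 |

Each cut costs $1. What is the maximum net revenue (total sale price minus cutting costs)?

Build r[k] bottom-up: r[k] = max over allowed piece i of (p[i] + r[k−i]) − 1 per cut.
r[1] = 2
r[2] = max(2+2-1, 5+0) = 5
r[3] = max(2+5-1, 5+2-1, 11+0) = 11
r[4] = max(2+11-1, 5+5-1, 11+2-1, 6+0) = 12
r[5] = max(2+12-1, 5+11-1, 11+5-1, 6+2-1, 10+0) = 15
r[6] = max(2+15-1, 5+12-1, 11+11-1, 6+5-1, 10+2-1, 21+0) = 21
r[7] = max(2+21-1, 5+15-1, 11+12-1, …, 21+2-1, 16+0) = 22
r[8] = max(2+22-1, 5+21-1, 11+15-1, …, 16+2-1, 29+0) = 29
r[9] = max(2+29-1, 5+22-1, 11+21-1, …, 29+2-1, 26+0) = 31
r[10] = max(2+31-1, 5+29-1, 11+22-1, …, 26+2-1, 29+0) = 33
One optimal plan: pieces 8 + 2 (1 cut) → $34 − $1 = $33.

33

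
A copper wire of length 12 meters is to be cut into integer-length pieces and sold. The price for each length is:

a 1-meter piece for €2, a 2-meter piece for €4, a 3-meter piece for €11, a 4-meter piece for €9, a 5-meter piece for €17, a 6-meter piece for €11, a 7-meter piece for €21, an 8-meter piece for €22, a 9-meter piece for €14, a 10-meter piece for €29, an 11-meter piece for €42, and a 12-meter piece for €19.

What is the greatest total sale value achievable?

44

Build r[k] bottom-up: r[k] = max over allowed piece i of (p[i] + r[k−i]).
r[1] = 2
r[2] = 4  (first piece 1, then r[1]=2)
r[3] = 11
r[4] = 13  (first piece 1, then r[3]=11)
r[5] = 17
r[6] = 22  (first piece 3, then r[3]=11)
r[7] = 24  (first piece 1, then r[6]=22)
r[8] = 28  (first piece 3, then r[5]=17)
r[9] = 33  (first piece 3, then r[6]=22)
r[10] = 35  (first piece 1, then r[9]=33)
r[11] = 42
r[12] = 44  (first piece 1, then r[11]=42)
One optimal cutting: 11 + 1 → €42 + €2 = €44.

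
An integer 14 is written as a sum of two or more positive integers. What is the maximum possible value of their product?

162

Let g[k] be the best product for length k (with at least one cut). For each first piece i, the rest contributes max(k−i, g[k−i]).
Small cases: g[2]=1, g[3]=2, g[4]=4, g[5]=6, g[6]=9, g[7]=12, g[8]=18.
g[9] = 3*max(6,9) = 3*9 = 27
g[10] = 2*max(8,18) = 2*18 = 36
g[11] = 2*max(9,27) = 2*27 = 54
g[12] = 3*max(9,27) = 3*27 = 81
g[13] = 2*max(11,54) = 2*54 = 108
g[14] = 2*max(12,81) = 2*81 = 162
One optimal split: 3 + 3 + 3 + 3 + 2; product 3*3*3*3*2 = 162.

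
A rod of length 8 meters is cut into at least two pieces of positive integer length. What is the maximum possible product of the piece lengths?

Fill g[k] for k=2..8: at each k try every first piece i and multiply by the better of (k−i) uncut or g[k−i].
g[2] = 1·max(1,0) = 1·1 = 1
g[3] = 1·max(2,1) = 1·2 = 2
g[4] = 2·max(2,1) = 2·2 = 4
g[5] = 2·max(3,2) = 2·3 = 6
g[6] = 3·max(3,2) = 3·3 = 9
g[7] = 2·max(5,6) = 2·6 = 12
g[8] = 2·max(6,9) = 2·9 = 18
One optimal split: 3 + 3 + 2; product 3·3·2 = 18.

18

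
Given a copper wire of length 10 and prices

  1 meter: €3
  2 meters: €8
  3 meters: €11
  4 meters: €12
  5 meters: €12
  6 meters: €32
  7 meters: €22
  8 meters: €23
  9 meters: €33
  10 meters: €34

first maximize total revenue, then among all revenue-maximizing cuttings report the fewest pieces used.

3

Let r[k] be the best obtainable value from length k. For each k, try every first piece i and keep the best of price[i] + r[k−i].
r[1] = 3
r[2] = max(3+3, 8+0) = 8
r[3] = max(3+8, 8+3, 11+0) = 11
r[4] = max(3+11, 8+8, 11+3, 12+0) = 16
r[5] = max(3+16, 8+11, 11+8, 12+3, 12+0) = 19
r[6] = max(3+19, 8+16, 11+11, 12+8, 12+3, 32+0) = 32
r[7] = max(3+32, 8+19, 11+16, …, 32+3, 22+0) = 35
r[8] = max(3+35, 8+32, 11+19, …, 22+3, 23+0) = 40
r[9] = max(3+40, 8+35, 11+32, …, 23+3, 33+0) = 43
r[10] = max(3+43, 8+40, 11+35, …, 33+3, 34+0) = 48
Maximum revenue is €48.
Now minimize piece count subject to staying optimal: for each k, pieces[k] = 1 + min over i with p[i]+r[k−i]=r[k] of pieces[k−i].
pieces[7] = 2
pieces[8] = 2
pieces[9] = 2
pieces[10] = 3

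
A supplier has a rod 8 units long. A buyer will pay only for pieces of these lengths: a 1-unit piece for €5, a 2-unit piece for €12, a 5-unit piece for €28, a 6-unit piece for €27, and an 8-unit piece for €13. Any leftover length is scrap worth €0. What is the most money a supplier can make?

48

Consider every possible first cut. r[k] is the best of p[i]+r[k−i] over all sellable i≤k.
r[1] = 5
r[2] = max(5+5, 12+0) = 12
r[3] = max(5+12, 12+5) = 17
r[4] = max(5+17, 12+12) = 24
r[5] = max(5+24, 12+17, 28+0) = 29
r[6] = max(5+29, 12+24, 28+5, 27+0) = 36
r[7] = max(5+36, 12+29, 28+12, 27+5) = 41
r[8] = max(5+41, 12+36, 28+17, 27+12, 13+0) = 48
One optimal cutting: 2 + 2 + 2 + 2 → €48.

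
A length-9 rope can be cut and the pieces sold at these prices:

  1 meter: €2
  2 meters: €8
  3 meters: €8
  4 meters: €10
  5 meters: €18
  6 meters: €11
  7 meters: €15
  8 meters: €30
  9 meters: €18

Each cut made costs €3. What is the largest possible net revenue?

29

Consider every possible first cut. r[k] is the best of p[i]+r[k−i] over all sellable i≤k, charging 3 whenever i<k.
r[1] = 2
r[2] = 8
r[3] = 8
r[4] = 13  (first piece 2, then r[2]=8)
r[5] = 18
r[6] = 18  (first piece 2, then r[4]=13)
r[7] = 23  (first piece 2, then r[5]=18)
r[8] = 30
r[9] = 29  (first piece 1, then r[8]=30)
One optimal plan: pieces 8 + 1 (1 cut) → €32 − €3 = €29.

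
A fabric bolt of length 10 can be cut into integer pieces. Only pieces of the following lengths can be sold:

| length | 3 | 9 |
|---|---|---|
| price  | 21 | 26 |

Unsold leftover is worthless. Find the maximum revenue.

63

Let best[k] be the best obtainable value from length k. For each k, try every first piece i and keep the best of price[i] + best[k−i].
best[1] = 0
best[2] = 0
best[3] = 21
best[4] = 21
best[5] = 21
best[6] = 42  (first piece 3, then best[3]=21)
best[7] = 42
best[8] = 42
best[9] = 63  (first piece 3, then best[6]=42)
best[10] = 63
One optimal cutting: pieces 3 + 3 + 3 with 1 yard of scrap → $63.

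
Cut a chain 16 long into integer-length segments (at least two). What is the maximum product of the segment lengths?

Define g[k] = max over 1≤i<k of i · max(k−i, g[k−i]); the inner max lets the remainder stay uncut if that's better.
Small cases: g[2]=1, g[3]=2, g[4]=4, g[5]=6, g[6]=9, g[7]=12, g[8]=18, g[9]=27.
g[10] = 2×max(8,18) = 2×18 = 36
g[11] = 2×max(9,27) = 2×27 = 54
g[12] = 3×max(9,27) = 3×27 = 81
g[13] = 2×max(11,54) = 2×54 = 108
g[14] = 2×max(12,81) = 2×81 = 162
g[15] = 3×max(12,81) = 3×81 = 243
g[16] = 2×max(14,162) = 2×162 = 324
One optimal split: 3 + 3 + 3 + 3 + 2 + 2; product 3×3×3×3×2×2 = 324.

324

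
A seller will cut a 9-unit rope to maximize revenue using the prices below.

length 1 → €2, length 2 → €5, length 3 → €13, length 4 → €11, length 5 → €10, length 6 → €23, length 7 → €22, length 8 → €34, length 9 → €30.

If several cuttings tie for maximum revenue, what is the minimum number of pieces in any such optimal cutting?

3

Let r[k] be the best obtainable value from length k. For each k, try every first piece i and keep the best of price[i] + r[k−i].
r[1] = 2
r[2] = 5
r[3] = 13
r[4] = 15  (first piece 1, then r[3]=13)
r[5] = 18  (first piece 2, then r[3]=13)
r[6] = 26  (first piece 3, then r[3]=13)
r[7] = 28  (first piece 1, then r[6]=26)
r[8] = 34
r[9] = 39  (first piece 3, then r[6]=26)
Maximum revenue is €39.
Now minimize piece count subject to staying optimal: for each k, pieces[k] = 1 + min over i with p[i]+r[k−i]=r[k] of pieces[k−i].
pieces[6] = 2
pieces[7] = 3
pieces[8] = 1
pieces[9] = 3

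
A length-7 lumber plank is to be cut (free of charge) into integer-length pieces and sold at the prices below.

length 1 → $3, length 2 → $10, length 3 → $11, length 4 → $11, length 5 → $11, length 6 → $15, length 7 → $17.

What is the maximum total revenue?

Let best[k] be the best obtainable value from length k. For each k, try every first piece i and keep the best of price[i] + best[k−i].
best[1] = 3
best[2] = max(3+3, 10+0) = 10
best[3] = max(3+10, 10+3, 11+0) = 13
best[4] = max(3+13, 10+10, 11+3, 11+0) = 20
best[5] = max(3+20, 10+13, 11+10, 11+3, 11+0) = 23
best[6] = max(3+23, 10+20, 11+13, 11+10, 11+3, 15+0) = 30
best[7] = max(3+30, 10+23, 11+20, …, 15+3, 17+0) = 33
One optimal cutting: 2 + 2 + 2 + 1 → $10 + $10 + $10 + $3 = $33.

33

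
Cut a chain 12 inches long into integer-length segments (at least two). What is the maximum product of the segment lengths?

Fill g[k] for k=2..12: at each k try every first piece i and multiply by the better of (k−i) uncut or g[k−i].
g[2] = 1*max(1,0) = 1*1 = 1
g[3] = 1*max(2,1) = 1*2 = 2
g[4] = 2*max(2,1) = 2*2 = 4
g[5] = 2*max(3,2) = 2*3 = 6
g[6] = 3*max(3,2) = 3*3 = 9
g[7] = 2*max(5,6) = 2*6 = 12
g[8] = 2*max(6,9) = 2*9 = 18
g[9] = 3*max(6,9) = 3*9 = 27
g[10] = 2*max(8,18) = 2*18 = 36
g[11] = 2*max(9,27) = 2*27 = 54
g[12] = 3*max(9,27) = 3*27 = 81
One optimal split: 3 + 3 + 3 + 3; product 3*3*3*3 = 81.

81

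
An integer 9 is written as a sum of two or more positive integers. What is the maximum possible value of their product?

Define prod[k] = max over 1≤i<k of i · max(k−i, prod[k−i]); the inner max lets the remainder stay uncut if that's better.
Small cases: prod[2]=1.
prod[3] = max(1*2, 2*1) = 2
prod[4] = max(1*3, 2*2, 3*1) = 4
prod[5] = max(1*4, 2*3, 3*2, 4*1) = 6
prod[6] = max(1*6, 2*4, 3*3, 4*2, 5*1) = 9
prod[7] = max(1*9, 2*6, 3*4, 4*3, 5*2, 6*1) = 12
prod[8] = max(1*12, 2*9, 3*6, …, 6*2, 7*1) = 18
prod[9] = max(1*18, 2*12, 3*9, …, 7*2, 8*1) = 27
One optimal split: 3 + 3 + 3; product 3*3*3 = 27.

27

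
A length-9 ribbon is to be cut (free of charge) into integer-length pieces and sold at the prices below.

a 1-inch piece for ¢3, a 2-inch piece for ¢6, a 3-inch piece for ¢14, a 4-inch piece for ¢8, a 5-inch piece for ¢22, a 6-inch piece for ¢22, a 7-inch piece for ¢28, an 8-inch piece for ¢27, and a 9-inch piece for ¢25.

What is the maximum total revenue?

42

Consider every possible first cut. best[k] is the best of p[i]+best[k−i] over all sellable i≤k.
best[1] = 3
best[2] = 6  (first piece 1, then best[1]=3)
best[3] = 14
best[4] = 17  (first piece 1, then best[3]=14)
best[5] = 22
best[6] = 28  (first piece 3, then best[3]=14)
best[7] = 31  (first piece 1, then best[6]=28)
best[8] = 36  (first piece 3, then best[5]=22)
best[9] = 42  (first piece 3, then best[6]=28)
One optimal cutting: 3 + 3 + 3 → ¢14 + ¢14 + ¢14 = ¢42.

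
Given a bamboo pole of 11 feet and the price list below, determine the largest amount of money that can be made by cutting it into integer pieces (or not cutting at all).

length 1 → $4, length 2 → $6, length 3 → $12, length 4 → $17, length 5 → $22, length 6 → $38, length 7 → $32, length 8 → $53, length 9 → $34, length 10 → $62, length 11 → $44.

Let r[k] be the best obtainable value from length k. For each k, try every first piece i and keep the best of price[i] + r[k−i].
r[1] = 4
r[2] = 8  (first piece 1, then r[1]=4)
r[3] = 12  (first piece 1, then r[2]=8)
r[4] = 17
r[5] = 22
r[6] = 38
r[7] = 42  (first piece 1, then r[6]=38)
r[8] = 53
r[9] = 57  (first piece 1, then r[8]=53)
r[10] = 62
r[11] = 66  (first piece 1, then r[10]=62)
One optimal cutting: 10 + 1 → $62 + $4 = $66.

66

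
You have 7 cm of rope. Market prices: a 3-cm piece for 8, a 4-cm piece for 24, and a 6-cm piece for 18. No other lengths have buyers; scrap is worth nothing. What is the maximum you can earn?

Build r[k] bottom-up: r[k] = max over allowed piece i of (p[i] + r[k−i]).
r[1] = 0
r[2] = 0
r[3] = 8
r[4] = 24
r[5] = 24
r[6] = 24
r[7] = 32  (first piece 3, then r[4]=24)
One optimal cutting: 4 + 3 → 32.

32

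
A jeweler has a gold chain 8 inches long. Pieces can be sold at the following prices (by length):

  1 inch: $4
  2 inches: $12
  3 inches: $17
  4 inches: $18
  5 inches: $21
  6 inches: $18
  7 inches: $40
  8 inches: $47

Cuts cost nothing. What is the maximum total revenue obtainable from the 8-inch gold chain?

Build best[k] bottom-up: best[k] = max over allowed piece i of (p[i] + best[k−i]).
best[1] = 4
best[2] = max(4+4, 12+0) = 12
best[3] = max(4+12, 12+4, 17+0) = 17
best[4] = max(4+17, 12+12, 17+4, 18+0) = 24
best[5] = max(4+24, 12+17, 17+12, 18+4, 21+0) = 29
best[6] = max(4+29, 12+24, 17+17, 18+12, 21+4, 18+0) = 36
best[7] = max(4+36, 12+29, 17+24, …, 18+4, 40+0) = 41
best[8] = max(4+41, 12+36, 17+29, …, 40+4, 47+0) = 48
One optimal cutting: 2 + 2 + 2 + 2 → $12 + $12 + $12 + $12 = $48.

48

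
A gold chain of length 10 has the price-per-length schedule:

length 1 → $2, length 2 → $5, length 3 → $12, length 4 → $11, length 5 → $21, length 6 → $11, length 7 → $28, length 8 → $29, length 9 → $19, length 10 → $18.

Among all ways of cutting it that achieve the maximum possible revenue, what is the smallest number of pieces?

2

Let r[k] be the best obtainable value from length k. For each k, try every first piece i and keep the best of price[i] + r[k−i].
r[1] = 2
r[2] = max(2+2, 5+0) = 5
r[3] = max(2+5, 5+2, 12+0) = 12
r[4] = max(2+12, 5+5, 12+2, 11+0) = 14
r[5] = max(2+14, 5+12, 12+5, 11+2, 21+0) = 21
r[6] = max(2+21, 5+14, 12+12, 11+5, 21+2, 11+0) = 24
r[7] = max(2+24, 5+21, 12+14, …, 11+2, 28+0) = 28
r[8] = max(2+28, 5+24, 12+21, …, 28+2, 29+0) = 33
r[9] = max(2+33, 5+28, 12+24, …, 29+2, 19+0) = 36
r[10] = max(2+36, 5+33, 12+28, …, 19+2, 18+0) = 42
Maximum revenue is $42.
Now minimize piece count subject to staying optimal: for each k, pieces[k] = 1 + min over i with p[i]+r[k−i]=r[k] of pieces[k−i].
pieces[7] = 1
pieces[8] = 2
pieces[9] = 3
pieces[10] = 2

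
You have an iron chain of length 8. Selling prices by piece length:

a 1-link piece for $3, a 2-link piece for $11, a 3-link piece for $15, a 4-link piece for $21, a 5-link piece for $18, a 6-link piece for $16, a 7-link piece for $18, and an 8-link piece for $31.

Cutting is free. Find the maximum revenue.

Let r[k] be the best obtainable value from length k. For each k, try every first piece i and keep the best of price[i] + r[k−i].
r[1] = 3
r[2] = 11
r[3] = 15
r[4] = 22  (first piece 2, then r[2]=11)
r[5] = 26  (first piece 2, then r[3]=15)
r[6] = 33  (first piece 2, then r[4]=22)
r[7] = 37  (first piece 2, then r[5]=26)
r[8] = 44  (first piece 2, then r[6]=33)
One optimal cutting: 2 + 2 + 2 + 2 → $11 + $11 + $11 + $11 = $44.

44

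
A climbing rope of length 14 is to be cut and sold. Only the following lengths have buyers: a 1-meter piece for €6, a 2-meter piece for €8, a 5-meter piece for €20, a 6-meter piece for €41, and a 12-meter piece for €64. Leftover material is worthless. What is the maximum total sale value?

94

Consider every possible first cut. r[k] is the best of p[i]+r[k−i] over all sellable i≤k.
r[1] = 6
r[2] = 12  (first piece 1, then r[1]=6)
r[3] = 18  (first piece 1, then r[2]=12)
r[4] = 24  (first piece 1, then r[3]=18)
r[5] = 30  (first piece 1, then r[4]=24)
r[6] = 41
r[7] = 47  (first piece 1, then r[6]=41)
r[8] = 53  (first piece 1, then r[7]=47)
r[9] = 59  (first piece 1, then r[8]=53)
r[10] = 65  (first piece 1, then r[9]=59)
r[11] = 71  (first piece 1, then r[10]=65)
r[12] = 82  (first piece 6, then r[6]=41)
r[13] = 88  (first piece 1, then r[12]=82)
r[14] = 94  (first piece 1, then r[13]=88)
One optimal cutting: 6 + 6 + 1 + 1 → €94.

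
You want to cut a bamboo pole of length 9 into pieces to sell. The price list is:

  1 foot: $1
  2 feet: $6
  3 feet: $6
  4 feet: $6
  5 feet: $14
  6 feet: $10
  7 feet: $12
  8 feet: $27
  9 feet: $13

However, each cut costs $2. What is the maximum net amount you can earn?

26

Consider every possible first cut. net[k] is the best of p[i]+net[k−i] over all sellable i≤k, charging 2 whenever i<k.
net[1] = 1
net[2] = max(1+1-2, 6+0) = 6
net[3] = max(1+6-2, 6+1-2, 6+0) = 6
net[4] = max(1+6-2, 6+6-2, 6+1-2, 6+0) = 10
net[5] = max(1+10-2, 6+6-2, 6+6-2, 6+1-2, 14+0) = 14
net[6] = max(1+14-2, 6+10-2, 6+6-2, 6+6-2, 14+1-2, 10+0) = 14
net[7] = max(1+14-2, 6+14-2, 6+10-2, …, 10+1-2, 12+0) = 18
net[8] = max(1+18-2, 6+14-2, 6+14-2, …, 12+1-2, 27+0) = 27
net[9] = max(1+27-2, 6+18-2, 6+14-2, …, 27+1-2, 13+0) = 26
One optimal plan: pieces 8 + 1 (1 cut) → $28 − $2 = $26.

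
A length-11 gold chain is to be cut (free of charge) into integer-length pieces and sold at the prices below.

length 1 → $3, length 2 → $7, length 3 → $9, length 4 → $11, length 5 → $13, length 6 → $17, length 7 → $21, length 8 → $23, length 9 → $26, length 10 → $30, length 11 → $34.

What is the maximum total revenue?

Build best[k] bottom-up: best[k] = max over allowed piece i of (p[i] + best[k−i]).
best[1] = 3
best[2] = 7
best[3] = 10  (first piece 1, then best[2]=7)
best[4] = 14  (first piece 2, then best[2]=7)
best[5] = 17  (first piece 1, then best[4]=14)
best[6] = 21  (first piece 2, then best[4]=14)
best[7] = 24  (first piece 1, then best[6]=21)
best[8] = 28  (first piece 2, then best[6]=21)
best[9] = 31  (first piece 1, then best[8]=28)
best[10] = 35  (first piece 2, then best[8]=28)
best[11] = 38  (first piece 1, then best[10]=35)
One optimal cutting: 2 + 2 + 2 + 2 + 2 + 1 → $7 + $7 + $7 + $7 + $7 + $3 = $38.

38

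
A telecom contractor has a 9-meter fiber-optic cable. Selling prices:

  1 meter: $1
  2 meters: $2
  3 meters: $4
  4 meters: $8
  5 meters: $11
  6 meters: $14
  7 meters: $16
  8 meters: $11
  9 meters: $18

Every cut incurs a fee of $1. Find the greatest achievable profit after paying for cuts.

18

Build v[k] bottom-up: v[k] = max over allowed piece i of (p[i] + v[k−i]) − 1 per cut.
v[1] = 1
v[2] = max(1+1-1, 2+0) = 2
v[3] = max(1+2-1, 2+1-1, 4+0) = 4
v[4] = max(1+4-1, 2+2-1, 4+1-1, 8+0) = 8
v[5] = max(1+8-1, 2+4-1, 4+2-1, 8+1-1, 11+0) = 11
v[6] = max(1+11-1, 2+8-1, 4+4-1, 8+2-1, 11+1-1, 14+0) = 14
v[7] = max(1+14-1, 2+11-1, 4+8-1, …, 14+1-1, 16+0) = 16
v[8] = max(1+16-1, 2+14-1, 4+11-1, …, 16+1-1, 11+0) = 16
v[9] = max(1+16-1, 2+16-1, 4+14-1, …, 11+1-1, 18+0) = 18
One optimal plan: pieces 5 + 4 (1 cut) → $19 − $1 = $18.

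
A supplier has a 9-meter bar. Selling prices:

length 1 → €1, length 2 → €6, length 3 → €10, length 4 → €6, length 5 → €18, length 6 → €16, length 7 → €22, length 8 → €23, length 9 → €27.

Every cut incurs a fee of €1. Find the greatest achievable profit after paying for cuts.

Consider every possible first cut. v[k] is the best of p[i]+v[k−i] over all sellable i≤k, charging 1 whenever i<k.
v[1] = 1
v[2] = max(1+1-1, 6+0) = 6
v[3] = max(1+6-1, 6+1-1, 10+0) = 10
v[4] = max(1+10-1, 6+6-1, 10+1-1, 6+0) = 11
v[5] = max(1+11-1, 6+10-1, 10+6-1, 6+1-1, 18+0) = 18
v[6] = max(1+18-1, 6+11-1, 10+10-1, 6+6-1, 18+1-1, 16+0) = 19
v[7] = max(1+19-1, 6+18-1, 10+11-1, …, 16+1-1, 22+0) = 23
v[8] = max(1+23-1, 6+19-1, 10+18-1, …, 22+1-1, 23+0) = 27
v[9] = max(1+27-1, 6+23-1, 10+19-1, …, 23+1-1, 27+0) = 28
One optimal plan: pieces 5 + 2 + 2 (2 cuts) → €30 − €2 = €28.

28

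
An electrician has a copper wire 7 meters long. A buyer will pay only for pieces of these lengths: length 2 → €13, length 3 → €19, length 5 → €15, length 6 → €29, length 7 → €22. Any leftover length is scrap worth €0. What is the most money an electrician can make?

Let best[k] be the best obtainable value from length k. For each k, try every first piece i and keep the best of price[i] + best[k−i].
best[1] = 0
best[2] = 13
best[3] = 19
best[4] = 26  (first piece 2, then best[2]=13)
best[5] = 32  (first piece 2, then best[3]=19)
best[6] = 39  (first piece 2, then best[4]=26)
best[7] = 45  (first piece 2, then best[5]=32)
One optimal cutting: 3 + 2 + 2 → €45.

45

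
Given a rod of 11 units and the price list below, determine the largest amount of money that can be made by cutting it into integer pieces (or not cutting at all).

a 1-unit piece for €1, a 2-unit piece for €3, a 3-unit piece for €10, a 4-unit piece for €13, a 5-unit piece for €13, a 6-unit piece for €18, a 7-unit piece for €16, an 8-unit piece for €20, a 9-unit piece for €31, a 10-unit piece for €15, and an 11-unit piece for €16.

Build v[k] bottom-up: v[k] = max over allowed piece i of (p[i] + v[k−i]).
v[1] = 1
v[2] = max(1+1, 3+0) = 3
v[3] = max(1+3, 3+1, 10+0) = 10
v[4] = max(1+10, 3+3, 10+1, 13+0) = 13
v[5] = max(1+13, 3+10, 10+3, 13+1, 13+0) = 14
v[6] = max(1+14, 3+13, 10+10, 13+3, 13+1, 18+0) = 20
v[7] = max(1+20, 3+14, 10+13, …, 18+1, 16+0) = 23
v[8] = max(1+23, 3+20, 10+14, …, 16+1, 20+0) = 26
v[9] = max(1+26, 3+23, 10+20, …, 20+1, 31+0) = 31
v[10] = max(1+31, 3+26, 10+23, …, 31+1, 15+0) = 33
v[11] = max(1+33, 3+31, 10+26, …, 15+1, 16+0) = 36
One optimal cutting: 4 + 4 + 3 → €13 + €13 + €10 = €36.

36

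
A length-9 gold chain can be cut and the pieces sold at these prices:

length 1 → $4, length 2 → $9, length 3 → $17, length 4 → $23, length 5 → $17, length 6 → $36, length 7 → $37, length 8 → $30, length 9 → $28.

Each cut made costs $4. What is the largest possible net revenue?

49

Build r[k] bottom-up: r[k] = max over allowed piece i of (p[i] + r[k−i]) − 4 per cut.
r[1] = 4
r[2] = max(4+4-4, 9+0) = 9
r[3] = max(4+9-4, 9+4-4, 17+0) = 17
r[4] = max(4+17-4, 9+9-4, 17+4-4, 23+0) = 23
r[5] = max(4+23-4, 9+17-4, 17+9-4, 23+4-4, 17+0) = 23
r[6] = max(4+23-4, 9+23-4, 17+17-4, 23+9-4, 17+4-4, 36+0) = 36
r[7] = max(4+36-4, 9+23-4, 17+23-4, …, 36+4-4, 37+0) = 37
r[8] = max(4+37-4, 9+36-4, 17+23-4, …, 37+4-4, 30+0) = 42
r[9] = max(4+42-4, 9+37-4, 17+36-4, …, 30+4-4, 28+0) = 49
One optimal plan: pieces 6 + 3 (1 cut) → $53 − $4 = $49.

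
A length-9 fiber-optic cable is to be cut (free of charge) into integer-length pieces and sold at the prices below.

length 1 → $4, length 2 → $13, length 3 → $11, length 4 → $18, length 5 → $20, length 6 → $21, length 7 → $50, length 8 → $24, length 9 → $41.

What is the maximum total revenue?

63

Let best[k] be the best obtainable value from length k. For each k, try every first piece i and keep the best of price[i] + best[k−i].
best[1] = 4
best[2] = max(4+4, 13+0) = 13
best[3] = max(4+13, 13+4, 11+0) = 17
best[4] = max(4+17, 13+13, 11+4, 18+0) = 26
best[5] = max(4+26, 13+17, 11+13, 18+4, 20+0) = 30
best[6] = max(4+30, 13+26, 11+17, 18+13, 20+4, 21+0) = 39
best[7] = max(4+39, 13+30, 11+26, …, 21+4, 50+0) = 50
best[8] = max(4+50, 13+39, 11+30, …, 50+4, 24+0) = 54
best[9] = max(4+54, 13+50, 11+39, …, 24+4, 41+0) = 63
One optimal cutting: 7 + 2 → $50 + $13 = $63.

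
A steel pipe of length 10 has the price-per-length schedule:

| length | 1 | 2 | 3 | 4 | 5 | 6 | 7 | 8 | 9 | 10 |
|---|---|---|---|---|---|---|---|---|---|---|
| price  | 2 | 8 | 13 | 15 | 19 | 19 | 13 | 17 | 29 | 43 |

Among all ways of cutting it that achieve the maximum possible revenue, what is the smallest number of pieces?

Consider every possible first cut. r[k] is the best of p[i]+r[k−i] over all sellable i≤k.
r[1] = 2
r[2] = max(2+2, 8+0) = 8
r[3] = max(2+8, 8+2, 13+0) = 13
r[4] = max(2+13, 8+8, 13+2, 15+0) = 16
r[5] = max(2+16, 8+13, 13+8, 15+2, 19+0) = 21
r[6] = max(2+21, 8+16, 13+13, 15+8, 19+2, 19+0) = 26
r[7] = max(2+26, 8+21, 13+16, …, 19+2, 13+0) = 29
r[8] = max(2+29, 8+26, 13+21, …, 13+2, 17+0) = 34
r[9] = max(2+34, 8+29, 13+26, …, 17+2, 29+0) = 39
r[10] = max(2+39, 8+34, 13+29, …, 29+2, 43+0) = 43
Maximum revenue is $43.
Now minimize piece count subject to staying optimal: for each k, pieces[k] = 1 + min over i with p[i]+r[k−i]=r[k] of pieces[k−i].
pieces[7] = 3
pieces[8] = 3
pieces[9] = 3
pieces[10] = 1

1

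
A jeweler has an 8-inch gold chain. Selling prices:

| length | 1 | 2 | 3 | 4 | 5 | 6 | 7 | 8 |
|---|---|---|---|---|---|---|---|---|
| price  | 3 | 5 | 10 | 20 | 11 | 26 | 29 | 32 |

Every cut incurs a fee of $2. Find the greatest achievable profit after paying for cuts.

Let r[k] be the best obtainable value from length k. For each k, try every first piece i and keep the best of price[i] + r[k−i] minus the 2 cut fee when i<k.
r[1] = 3
r[2] = 5
r[3] = 10
r[4] = 20
r[5] = 21  (first piece 1, then r[4]=20)
r[6] = 26
r[7] = 29
r[8] = 38  (first piece 4, then r[4]=20)
One optimal plan: pieces 4 + 4 (1 cut) → $40 − $2 = $38.

38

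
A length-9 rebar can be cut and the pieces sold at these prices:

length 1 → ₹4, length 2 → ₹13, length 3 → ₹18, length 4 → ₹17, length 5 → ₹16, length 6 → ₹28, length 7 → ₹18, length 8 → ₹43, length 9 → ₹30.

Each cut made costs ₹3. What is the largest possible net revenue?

48

Let v[k] be the best obtainable value from length k. For each k, try every first piece i and keep the best of price[i] + v[k−i] minus the 3 cut fee when i<k.
v[1] = 4
v[2] = 13
v[3] = 18
v[4] = 23  (first piece 2, then v[2]=13)
v[5] = 28  (first piece 2, then v[3]=18)
v[6] = 33  (first piece 2, then v[4]=23)
v[7] = 38  (first piece 2, then v[5]=28)
v[8] = 43  (first piece 2, then v[6]=33)
v[9] = 48  (first piece 2, then v[7]=38)
One optimal plan: pieces 3 + 2 + 2 + 2 (3 cuts) → ₹57 − ₹9 = ₹48.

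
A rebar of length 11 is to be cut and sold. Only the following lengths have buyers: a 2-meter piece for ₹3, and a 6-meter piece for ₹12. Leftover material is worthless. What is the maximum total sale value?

Let f[k] be the best obtainable value from length k. For each k, try every first piece i and keep the best of price[i] + f[k−i].
f[1] = 0
f[2] = 3
f[3] = 3
f[4] = 6  (first piece 2, then f[2]=3)
f[5] = 6
f[6] = max(3+6, 12+0) = 12
f[7] = max(3+6, 12+0) = 12
f[8] = max(3+12, 12+3) = 15
f[9] = max(3+12, 12+3) = 15
f[10] = max(3+15, 12+6) = 18
f[11] = max(3+15, 12+6) = 18
One optimal cutting: pieces 6 + 2 + 2 with 1 meter of scrap → ₹18.

18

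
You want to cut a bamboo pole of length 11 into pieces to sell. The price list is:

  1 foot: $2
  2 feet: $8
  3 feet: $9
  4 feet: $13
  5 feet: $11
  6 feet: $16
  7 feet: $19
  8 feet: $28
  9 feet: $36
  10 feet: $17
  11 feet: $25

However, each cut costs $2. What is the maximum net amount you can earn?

42

Consider every possible first cut. v[k] is the best of p[i]+v[k−i] over all sellable i≤k, charging 2 whenever i<k.
v[1] = 2
v[2] = max(2+2-2, 8+0) = 8
v[3] = max(2+8-2, 8+2-2, 9+0) = 9
v[4] = max(2+9-2, 8+8-2, 9+2-2, 13+0) = 14
v[5] = max(2+14-2, 8+9-2, 9+8-2, 13+2-2, 11+0) = 15
v[6] = max(2+15-2, 8+14-2, 9+9-2, 13+8-2, 11+2-2, 16+0) = 20
v[7] = max(2+20-2, 8+15-2, 9+14-2, …, 16+2-2, 19+0) = 21
v[8] = max(2+21-2, 8+20-2, 9+15-2, …, 19+2-2, 28+0) = 28
v[9] = max(2+28-2, 8+21-2, 9+20-2, …, 28+2-2, 36+0) = 36
v[10] = max(2+36-2, 8+28-2, 9+21-2, …, 36+2-2, 17+0) = 36
v[11] = max(2+36-2, 8+36-2, 9+28-2, …, 17+2-2, 25+0) = 42
One optimal plan: pieces 9 + 2 (1 cut) → $44 − $2 = $42.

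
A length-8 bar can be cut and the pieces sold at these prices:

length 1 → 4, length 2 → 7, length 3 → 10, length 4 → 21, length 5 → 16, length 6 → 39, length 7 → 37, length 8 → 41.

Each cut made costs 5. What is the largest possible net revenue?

41

Build net[k] bottom-up: net[k] = max over allowed piece i of (p[i] + net[k−i]) − 5 per cut.
net[1] = 4
net[2] = max(4+4-5, 7+0) = 7
net[3] = max(4+7-5, 7+4-5, 10+0) = 10
net[4] = max(4+10-5, 7+7-5, 10+4-5, 21+0) = 21
net[5] = max(4+21-5, 7+10-5, 10+7-5, 21+4-5, 16+0) = 20
net[6] = max(4+20-5, 7+21-5, 10+10-5, 21+7-5, 16+4-5, 39+0) = 39
net[7] = max(4+39-5, 7+20-5, 10+21-5, …, 39+4-5, 37+0) = 38
net[8] = max(4+38-5, 7+39-5, 10+20-5, …, 37+4-5, 41+0) = 41
One optimal plan: pieces 6 + 2 (1 cut) → 46 − 5 = 41.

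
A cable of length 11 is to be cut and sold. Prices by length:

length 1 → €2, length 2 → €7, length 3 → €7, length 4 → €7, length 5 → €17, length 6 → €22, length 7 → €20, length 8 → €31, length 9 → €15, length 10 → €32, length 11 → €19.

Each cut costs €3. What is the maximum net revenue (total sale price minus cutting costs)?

Build v[k] bottom-up: v[k] = max over allowed piece i of (p[i] + v[k−i]) − 3 per cut.
v[1] = 2
v[2] = max(2+2-3, 7+0) = 7
v[3] = max(2+7-3, 7+2-3, 7+0) = 7
v[4] = max(2+7-3, 7+7-3, 7+2-3, 7+0) = 11
v[5] = max(2+11-3, 7+7-3, 7+7-3, 7+2-3, 17+0) = 17
v[6] = max(2+17-3, 7+11-3, 7+7-3, 7+7-3, 17+2-3, 22+0) = 22
v[7] = max(2+22-3, 7+17-3, 7+11-3, …, 22+2-3, 20+0) = 21
v[8] = max(2+21-3, 7+22-3, 7+17-3, …, 20+2-3, 31+0) = 31
v[9] = max(2+31-3, 7+21-3, 7+22-3, …, 31+2-3, 15+0) = 30
v[10] = max(2+30-3, 7+31-3, 7+21-3, …, 15+2-3, 32+0) = 35
v[11] = max(2+35-3, 7+30-3, 7+31-3, …, 32+2-3, 19+0) = 36
One optimal plan: pieces 6 + 5 (1 cut) → €39 − €3 = €36.

36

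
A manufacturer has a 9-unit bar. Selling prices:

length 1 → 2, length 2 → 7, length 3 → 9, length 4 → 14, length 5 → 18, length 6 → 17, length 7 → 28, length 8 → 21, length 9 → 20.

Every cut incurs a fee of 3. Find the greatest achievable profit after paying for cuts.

Let r[k] be the best obtainable value from length k. For each k, try every first piece i and keep the best of price[i] + r[k−i] minus the 3 cut fee when i<k.
r[1] = 2
r[2] = 7
r[3] = 9
r[4] = 14
r[5] = 18
r[6] = 18  (first piece 2, then r[4]=14)
r[7] = 28
r[8] = 27  (first piece 1, then r[7]=28)
r[9] = 32  (first piece 2, then r[7]=28)
One optimal plan: pieces 7 + 2 (1 cut) → 35 − 3 = 32.

32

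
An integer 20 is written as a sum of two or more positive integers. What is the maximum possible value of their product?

Let g[k] be the best product for length k (with at least one cut). For each first piece i, the rest contributes max(k−i, g[k−i]).
g[2] = 1×max(1,0) = 1×1 = 1
g[3] = 1×max(2,1) = 1×2 = 2
g[4] = 2×max(2,1) = 2×2 = 4
g[5] = 2×max(3,2) = 2×3 = 6
g[6] = 3×max(3,2) = 3×3 = 9
g[7] = 2×max(5,6) = 2×6 = 12
g[8] = 2×max(6,9) = 2×9 = 18
g[9] = 3×max(6,9) = 3×9 = 27
g[10] = 2×max(8,18) = 2×18 = 36
g[11] = 2×max(9,27) = 2×27 = 54
g[12] = 3×max(9,27) = 3×27 = 81
g[13] = 2×max(11,54) = 2×54 = 108
g[14] = 2×max(12,81) = 2×81 = 162
g[15] = 3×max(12,81) = 3×81 = 243
g[16] = 2×max(14,162) = 2×162 = 324
g[17] = 2×max(15,243) = 2×243 = 486
g[18] = 3×max(15,243) = 3×243 = 729
g[19] = 2×max(17,486) = 2×486 = 972
g[20] = 2×max(18,729) = 2×729 = 1458
One optimal split: 3 + 3 + 3 + 3 + 3 + 3 + 2; product 3×3×3×3×3×3×2 = 1458.

1458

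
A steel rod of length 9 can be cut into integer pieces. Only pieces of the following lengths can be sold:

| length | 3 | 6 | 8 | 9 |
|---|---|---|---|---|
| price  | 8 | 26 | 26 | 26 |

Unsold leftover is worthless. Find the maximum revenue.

34

Consider every possible first cut. f[k] is the best of p[i]+f[k−i] over all sellable i≤k.
f[1] = 0
f[2] = 0
f[3] = 8
f[4] = 8
f[5] = 8
f[6] = max(8+8, 26+0) = 26
f[7] = max(8+8, 26+0) = 26
f[8] = max(8+8, 26+0, 26+0) = 26
f[9] = max(8+26, 26+8, 26+0, 26+0) = 34
One optimal cutting: 6 + 3 → $34.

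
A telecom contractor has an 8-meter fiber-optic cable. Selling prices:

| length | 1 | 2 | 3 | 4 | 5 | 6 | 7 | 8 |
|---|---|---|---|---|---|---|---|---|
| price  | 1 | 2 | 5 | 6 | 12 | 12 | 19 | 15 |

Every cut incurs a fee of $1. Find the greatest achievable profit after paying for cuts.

Let net[k] be the best obtainable value from length k. For each k, try every first piece i and keep the best of price[i] + net[k−i] minus the 1 cut fee when i<k.
net[1] = 1
net[2] = max(1+1-1, 2+0) = 2
net[3] = max(1+2-1, 2+1-1, 5+0) = 5
net[4] = max(1+5-1, 2+2-1, 5+1-1, 6+0) = 6
net[5] = max(1+6-1, 2+5-1, 5+2-1, 6+1-1, 12+0) = 12
net[6] = max(1+12-1, 2+6-1, 5+5-1, 6+2-1, 12+1-1, 12+0) = 12
net[7] = max(1+12-1, 2+12-1, 5+6-1, …, 12+1-1, 19+0) = 19
net[8] = max(1+19-1, 2+12-1, 5+12-1, …, 19+1-1, 15+0) = 19
One optimal plan: pieces 7 + 1 (1 cut) → $20 − $1 = $19.

19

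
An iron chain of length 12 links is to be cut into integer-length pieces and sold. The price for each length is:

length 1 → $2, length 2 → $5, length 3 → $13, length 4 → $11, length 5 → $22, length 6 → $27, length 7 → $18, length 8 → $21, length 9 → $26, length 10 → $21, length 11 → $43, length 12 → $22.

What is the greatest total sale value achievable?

Build v[k] bottom-up: v[k] = max over allowed piece i of (p[i] + v[k−i]).
v[1] = 2
v[2] = max(2+2, 5+0) = 5
v[3] = max(2+5, 5+2, 13+0) = 13
v[4] = max(2+13, 5+5, 13+2, 11+0) = 15
v[5] = max(2+15, 5+13, 13+5, 11+2, 22+0) = 22
v[6] = max(2+22, 5+15, 13+13, 11+5, 22+2, 27+0) = 27
v[7] = max(2+27, 5+22, 13+15, …, 27+2, 18+0) = 29
v[8] = max(2+29, 5+27, 13+22, …, 18+2, 21+0) = 35
v[9] = max(2+35, 5+29, 13+27, …, 21+2, 26+0) = 40
v[10] = max(2+40, 5+35, 13+29, …, 26+2, 21+0) = 44
v[11] = max(2+44, 5+40, 13+35, …, 21+2, 43+0) = 49
v[12] = max(2+49, 5+44, 13+40, …, 43+2, 22+0) = 54
One optimal cutting: 6 + 6 → $27 + $27 = $54.

54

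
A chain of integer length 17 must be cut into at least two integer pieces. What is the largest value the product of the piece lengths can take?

Define prod[k] = max over 1≤i<k of i · max(k−i, prod[k−i]); the inner max lets the remainder stay uncut if that's better.
prod[2] = 1·max(1,0) = 1·1 = 1
prod[3] = 1·max(2,1) = 1·2 = 2
prod[4] = 2·max(2,1) = 2·2 = 4
prod[5] = 2·max(3,2) = 2·3 = 6
prod[6] = 3·max(3,2) = 3·3 = 9
prod[7] = 2·max(5,6) = 2·6 = 12
prod[8] = 2·max(6,9) = 2·9 = 18
prod[9] = 3·max(6,9) = 3·9 = 27
prod[10] = 2·max(8,18) = 2·18 = 36
prod[11] = 2·max(9,27) = 2·27 = 54
prod[12] = 3·max(9,27) = 3·27 = 81
prod[13] = 2·max(11,54) = 2·54 = 108
prod[14] = 2·max(12,81) = 2·81 = 162
prod[15] = 3·max(12,81) = 3·81 = 243
prod[16] = 2·max(14,162) = 2·162 = 324
prod[17] = 2·max(15,243) = 2·243 = 486
One optimal split: 3 + 3 + 3 + 3 + 3 + 2; product 3·3·3·3·3·2 = 486.

486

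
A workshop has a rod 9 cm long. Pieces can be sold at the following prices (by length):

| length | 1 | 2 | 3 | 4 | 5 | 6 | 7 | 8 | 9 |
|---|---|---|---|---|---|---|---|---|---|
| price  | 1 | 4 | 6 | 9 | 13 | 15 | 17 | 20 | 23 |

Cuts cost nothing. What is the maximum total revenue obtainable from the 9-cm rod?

Let R[k] be the best obtainable value from length k. For each k, try every first piece i and keep the best of price[i] + R[k−i].
R[1] = 1
R[2] = 4
R[3] = 6
R[4] = 9
R[5] = 13
R[6] = 15
R[7] = 17  (first piece 2, then R[5]=13)
R[8] = 20
R[9] = 23
Best is to sell the whole 9-cm piece uncut for 23.

23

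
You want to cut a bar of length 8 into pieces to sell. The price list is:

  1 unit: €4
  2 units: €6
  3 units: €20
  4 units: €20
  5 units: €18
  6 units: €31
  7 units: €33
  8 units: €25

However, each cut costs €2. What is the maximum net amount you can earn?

Let v[k] be the best obtainable value from length k. For each k, try every first piece i and keep the best of price[i] + v[k−i] minus the 2 cut fee when i<k.
v[1] = 4
v[2] = max(4+4-2, 6+0) = 6
v[3] = max(4+6-2, 6+4-2, 20+0) = 20
v[4] = max(4+20-2, 6+6-2, 20+4-2, 20+0) = 22
v[5] = max(4+22-2, 6+20-2, 20+6-2, 20+4-2, 18+0) = 24
v[6] = max(4+24-2, 6+22-2, 20+20-2, 20+6-2, 18+4-2, 31+0) = 38
v[7] = max(4+38-2, 6+24-2, 20+22-2, …, 31+4-2, 33+0) = 40
v[8] = max(4+40-2, 6+38-2, 20+24-2, …, 33+4-2, 25+0) = 42
One optimal plan: pieces 3 + 3 + 1 + 1 (3 cuts) → €48 − €6 = €42.

42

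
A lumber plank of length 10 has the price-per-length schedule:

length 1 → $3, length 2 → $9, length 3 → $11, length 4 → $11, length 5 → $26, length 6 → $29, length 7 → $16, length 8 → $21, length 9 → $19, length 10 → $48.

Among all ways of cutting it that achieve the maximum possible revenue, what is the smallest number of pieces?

Let r[k] be the best obtainable value from length k. For each k, try every first piece i and keep the best of price[i] + r[k−i].
r[1] = 3
r[2] = max(3+3, 9+0) = 9
r[3] = max(3+9, 9+3, 11+0) = 12
r[4] = max(3+12, 9+9, 11+3, 11+0) = 18
r[5] = max(3+18, 9+12, 11+9, 11+3, 26+0) = 26
r[6] = max(3+26, 9+18, 11+12, 11+9, 26+3, 29+0) = 29
r[7] = max(3+29, 9+26, 11+18, …, 29+3, 16+0) = 35
r[8] = max(3+35, 9+29, 11+26, …, 16+3, 21+0) = 38
r[9] = max(3+38, 9+35, 11+29, …, 21+3, 19+0) = 44
r[10] = max(3+44, 9+38, 11+35, …, 19+3, 48+0) = 52
Maximum revenue is $52.
Now minimize piece count subject to staying optimal: for each k, pieces[k] = 1 + min over i with p[i]+r[k−i]=r[k] of pieces[k−i].
pieces[7] = 2
pieces[8] = 2
pieces[9] = 3
pieces[10] = 2

2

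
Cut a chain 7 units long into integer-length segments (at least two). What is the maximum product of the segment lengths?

Let prod[k] be the best product for length k (with at least one cut). For each first piece i, the rest contributes max(k−i, prod[k−i]).
prod[2] = 1*max(1,0) = 1*1 = 1
prod[3] = max(1*2, 2*1) = 2
prod[4] = max(1*3, 2*2, 3*1) = 4
prod[5] = max(1*4, 2*3, 3*2, 4*1) = 6
prod[6] = max(1*6, 2*4, 3*3, 4*2, 5*1) = 9
prod[7] = max(1*9, 2*6, 3*4, 4*3, 5*2, 6*1) = 12
One optimal split: 3 + 2 + 2; product 3*2*2 = 12.

12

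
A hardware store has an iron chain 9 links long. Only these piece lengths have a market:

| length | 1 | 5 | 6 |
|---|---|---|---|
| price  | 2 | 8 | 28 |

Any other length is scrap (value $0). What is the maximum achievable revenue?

34

Consider every possible first cut. f[k] is the best of p[i]+f[k−i] over all sellable i≤k.
f[1] = 2
f[2] = 4  (first piece 1, then f[1]=2)
f[3] = 6  (first piece 1, then f[2]=4)
f[4] = 8  (first piece 1, then f[3]=6)
f[5] = 10  (first piece 1, then f[4]=8)
f[6] = 28
f[7] = 30  (first piece 1, then f[6]=28)
f[8] = 32  (first piece 1, then f[7]=30)
f[9] = 34  (first piece 1, then f[8]=32)
One optimal cutting: 6 + 1 + 1 + 1 → $34.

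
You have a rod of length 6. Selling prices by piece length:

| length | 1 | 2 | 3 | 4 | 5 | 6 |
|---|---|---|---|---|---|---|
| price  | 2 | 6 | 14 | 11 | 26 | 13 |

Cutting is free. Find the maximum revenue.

Consider every possible first cut. R[k] is the best of p[i]+R[k−i] over all sellable i≤k.
R[1] = 2
R[2] = 6
R[3] = 14
R[4] = 16  (first piece 1, then R[3]=14)
R[5] = 26
R[6] = 28  (first piece 1, then R[5]=26)
One optimal cutting: 5 + 1 → €26 + €2 = €28.

28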